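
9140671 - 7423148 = 1717523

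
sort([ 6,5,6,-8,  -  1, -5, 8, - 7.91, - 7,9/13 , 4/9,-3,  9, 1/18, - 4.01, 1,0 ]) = [ - 8, - 7.91, - 7, - 5,-4.01, - 3,-1,0,1/18,4/9,9/13, 1,5,  6,6,8,9] 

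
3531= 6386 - 2855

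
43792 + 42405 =86197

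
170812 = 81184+89628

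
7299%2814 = 1671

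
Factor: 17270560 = 2^5 * 5^1*107941^1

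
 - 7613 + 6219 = -1394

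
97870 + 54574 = 152444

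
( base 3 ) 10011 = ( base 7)151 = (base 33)2J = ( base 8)125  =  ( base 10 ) 85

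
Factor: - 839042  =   - 2^1 *443^1 * 947^1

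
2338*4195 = 9807910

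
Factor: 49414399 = 241^1 * 379^1 * 541^1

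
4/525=4/525 =0.01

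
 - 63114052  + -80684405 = - 143798457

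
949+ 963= 1912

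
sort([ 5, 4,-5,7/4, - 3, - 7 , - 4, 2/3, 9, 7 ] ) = [-7,  -  5,  -  4, - 3, 2/3,7/4, 4, 5, 7, 9 ] 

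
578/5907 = 578/5907  =  0.10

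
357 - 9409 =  - 9052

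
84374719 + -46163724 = 38210995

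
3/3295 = 3/3295 = 0.00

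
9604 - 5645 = 3959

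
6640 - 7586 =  - 946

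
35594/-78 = -457 + 2/3= - 456.33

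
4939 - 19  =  4920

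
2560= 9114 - 6554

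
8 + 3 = 11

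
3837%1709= 419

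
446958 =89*5022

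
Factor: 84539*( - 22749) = - 1923177711  =  - 3^1*7^1*13^1*929^1*7583^1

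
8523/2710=3 + 393/2710 =3.15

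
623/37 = 16 + 31/37=16.84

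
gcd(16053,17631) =3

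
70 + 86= 156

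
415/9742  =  415/9742 = 0.04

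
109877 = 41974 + 67903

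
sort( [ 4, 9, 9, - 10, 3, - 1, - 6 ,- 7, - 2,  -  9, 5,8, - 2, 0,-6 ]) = [ - 10, - 9, - 7, - 6 , - 6 ,- 2,  -  2 , - 1,0, 3 , 4, 5,8,9 , 9]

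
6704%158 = 68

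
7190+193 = 7383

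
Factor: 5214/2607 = 2^1=   2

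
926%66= 2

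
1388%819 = 569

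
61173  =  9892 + 51281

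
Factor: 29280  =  2^5*3^1*5^1*61^1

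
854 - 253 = 601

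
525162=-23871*( - 22)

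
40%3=1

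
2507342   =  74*33883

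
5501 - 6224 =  - 723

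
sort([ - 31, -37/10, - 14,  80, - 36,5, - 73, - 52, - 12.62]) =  [-73, - 52, - 36, - 31, - 14,-12.62, - 37/10,5, 80]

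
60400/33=1830 + 10/33 = 1830.30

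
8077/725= 8077/725 = 11.14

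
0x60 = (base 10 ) 96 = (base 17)5b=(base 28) 3C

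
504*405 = 204120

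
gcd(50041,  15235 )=1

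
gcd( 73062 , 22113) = 81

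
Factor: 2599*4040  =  10499960 =2^3*5^1 * 23^1*101^1*113^1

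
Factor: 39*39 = 1521 =3^2 * 13^2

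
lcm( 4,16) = 16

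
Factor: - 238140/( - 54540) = 3^2*7^2 * 101^( - 1) = 441/101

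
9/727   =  9/727 =0.01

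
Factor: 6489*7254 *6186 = 2^2*3^5*7^1*13^1*31^1*103^1*1031^1= 291182480316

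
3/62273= 3/62273 = 0.00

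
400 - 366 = 34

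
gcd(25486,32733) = 1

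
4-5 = -1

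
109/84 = 109/84  =  1.30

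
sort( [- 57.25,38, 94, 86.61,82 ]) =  [ - 57.25,38,82,  86.61, 94 ]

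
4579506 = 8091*566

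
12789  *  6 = 76734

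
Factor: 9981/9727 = 3^2*71^ (-1)*137^( - 1)*1109^1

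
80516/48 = 20129/12 = 1677.42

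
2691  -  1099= 1592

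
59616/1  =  59616 = 59616.00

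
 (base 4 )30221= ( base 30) qt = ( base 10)809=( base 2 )1100101001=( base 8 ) 1451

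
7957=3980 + 3977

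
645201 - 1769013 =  - 1123812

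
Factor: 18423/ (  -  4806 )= - 2^ ( - 1)* 3^( - 1 )*23^1=- 23/6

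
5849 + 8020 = 13869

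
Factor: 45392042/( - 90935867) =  - 2^1*11^( - 1 )*8266897^( - 1) * 22696021^1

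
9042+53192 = 62234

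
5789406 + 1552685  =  7342091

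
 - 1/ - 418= 1/418  =  0.00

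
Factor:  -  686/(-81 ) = 2^1*3^(- 4)*7^3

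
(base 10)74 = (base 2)1001010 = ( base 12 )62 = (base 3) 2202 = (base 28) 2i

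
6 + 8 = 14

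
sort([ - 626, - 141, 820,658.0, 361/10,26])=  [ - 626, - 141,26, 361/10, 658.0, 820 ]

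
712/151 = 712/151 = 4.72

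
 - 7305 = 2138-9443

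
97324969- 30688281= 66636688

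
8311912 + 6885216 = 15197128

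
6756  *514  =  3472584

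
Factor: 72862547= 72862547^1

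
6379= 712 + 5667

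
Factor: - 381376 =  - 2^6 * 59^1*101^1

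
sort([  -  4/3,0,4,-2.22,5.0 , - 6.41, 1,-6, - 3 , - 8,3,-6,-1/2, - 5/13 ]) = [ - 8, - 6.41,-6,- 6,-3,-2.22, - 4/3,-1/2, - 5/13, 0, 1, 3,4,  5.0]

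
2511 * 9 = 22599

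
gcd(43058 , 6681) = 1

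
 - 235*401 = - 94235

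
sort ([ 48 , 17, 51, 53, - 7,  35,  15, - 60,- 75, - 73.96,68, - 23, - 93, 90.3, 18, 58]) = [ - 93, - 75, - 73.96, - 60, - 23, - 7,15, 17 , 18,35,48, 51, 53,58, 68,  90.3] 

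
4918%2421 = 76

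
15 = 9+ 6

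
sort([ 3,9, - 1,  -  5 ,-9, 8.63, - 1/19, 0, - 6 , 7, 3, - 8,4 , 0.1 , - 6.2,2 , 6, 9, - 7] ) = [- 9, - 8, - 7,- 6.2, - 6, - 5, - 1, -1/19,0,0.1, 2,3,3,4,6,7, 8.63,9,9 ] 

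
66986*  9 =602874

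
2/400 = 1/200 = 0.01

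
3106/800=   3 + 353/400  =  3.88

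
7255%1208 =7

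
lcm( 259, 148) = 1036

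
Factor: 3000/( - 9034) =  - 2^2 * 3^1 * 5^3* 4517^( - 1 )= - 1500/4517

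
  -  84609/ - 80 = 1057 + 49/80 = 1057.61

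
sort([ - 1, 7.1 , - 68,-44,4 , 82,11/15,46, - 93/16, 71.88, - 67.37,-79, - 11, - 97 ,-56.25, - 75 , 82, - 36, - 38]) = [- 97 , -79, - 75,  -  68,-67.37 ,-56.25,-44, - 38, -36,- 11, - 93/16,-1,11/15, 4, 7.1,  46, 71.88, 82,  82]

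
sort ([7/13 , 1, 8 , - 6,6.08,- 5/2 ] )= [ - 6, - 5/2,7/13,1, 6.08, 8 ]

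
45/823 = 45/823 = 0.05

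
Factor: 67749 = 3^1*11^1 * 2053^1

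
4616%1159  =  1139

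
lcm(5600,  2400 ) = 16800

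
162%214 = 162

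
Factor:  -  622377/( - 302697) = 3^( - 1 )*7^1*89^1*101^( - 1) = 623/303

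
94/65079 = 94/65079 = 0.00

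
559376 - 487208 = 72168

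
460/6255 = 92/1251 = 0.07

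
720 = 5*144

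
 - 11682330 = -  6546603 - 5135727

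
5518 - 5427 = 91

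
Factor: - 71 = - 71^1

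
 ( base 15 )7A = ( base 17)6d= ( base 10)115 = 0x73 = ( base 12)97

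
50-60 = -10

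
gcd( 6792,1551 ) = 3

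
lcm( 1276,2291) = 100804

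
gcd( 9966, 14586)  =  66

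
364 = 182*2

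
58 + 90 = 148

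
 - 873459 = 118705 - 992164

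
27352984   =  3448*7933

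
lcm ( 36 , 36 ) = 36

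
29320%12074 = 5172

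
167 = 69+98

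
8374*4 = 33496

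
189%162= 27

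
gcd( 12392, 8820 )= 4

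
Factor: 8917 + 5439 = 2^2 * 37^1*97^1 = 14356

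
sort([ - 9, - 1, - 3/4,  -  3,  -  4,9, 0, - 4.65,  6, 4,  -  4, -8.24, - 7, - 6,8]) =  [ - 9 ,  -  8.24, - 7, -6,-4.65, - 4,  -  4, - 3 ,-1, - 3/4, 0,4,6,8,9] 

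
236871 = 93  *2547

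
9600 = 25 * 384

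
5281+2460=7741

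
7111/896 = 7 + 839/896  =  7.94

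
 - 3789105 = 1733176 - 5522281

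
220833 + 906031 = 1126864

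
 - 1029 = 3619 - 4648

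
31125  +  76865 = 107990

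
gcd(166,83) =83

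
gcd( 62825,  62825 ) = 62825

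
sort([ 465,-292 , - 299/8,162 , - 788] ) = [ - 788,-292, - 299/8, 162, 465 ]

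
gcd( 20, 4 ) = 4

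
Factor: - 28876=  - 2^2*7219^1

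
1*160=160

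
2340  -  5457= - 3117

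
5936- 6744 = - 808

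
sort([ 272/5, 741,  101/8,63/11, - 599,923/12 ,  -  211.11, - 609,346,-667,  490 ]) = [ - 667, - 609, - 599, - 211.11,63/11,101/8,272/5, 923/12, 346, 490, 741 ] 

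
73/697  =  73/697 = 0.10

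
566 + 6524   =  7090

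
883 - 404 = 479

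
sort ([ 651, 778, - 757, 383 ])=[ - 757,383,651,  778] 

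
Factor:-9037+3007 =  - 6030=-2^1*3^2* 5^1*67^1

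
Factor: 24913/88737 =3^( - 1)*7^1*11^( - 1)*2689^(-1) * 3559^1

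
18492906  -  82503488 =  - 64010582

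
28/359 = 28/359 = 0.08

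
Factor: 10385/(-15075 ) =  - 31/45 = - 3^( - 2) * 5^( - 1)*31^1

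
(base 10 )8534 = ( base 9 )12632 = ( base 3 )102201002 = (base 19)14C3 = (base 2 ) 10000101010110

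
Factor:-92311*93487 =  - 92311^1*93487^1  =  -8629878457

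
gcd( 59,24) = 1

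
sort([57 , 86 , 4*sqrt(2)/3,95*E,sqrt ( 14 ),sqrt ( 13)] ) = [ 4*sqrt( 2) /3,  sqrt( 13),  sqrt( 14), 57,86,95*E ] 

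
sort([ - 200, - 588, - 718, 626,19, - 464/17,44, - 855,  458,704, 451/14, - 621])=[ - 855, - 718,  -  621, -588, - 200, - 464/17, 19,451/14, 44,458,626, 704 ]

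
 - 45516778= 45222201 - 90738979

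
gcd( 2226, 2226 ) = 2226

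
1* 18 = 18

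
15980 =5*3196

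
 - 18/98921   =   - 18/98921 = - 0.00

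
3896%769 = 51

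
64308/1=64308 = 64308.00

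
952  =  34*28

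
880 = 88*10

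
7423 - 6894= 529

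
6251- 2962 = 3289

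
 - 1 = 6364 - 6365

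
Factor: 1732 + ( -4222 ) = -2490 = -2^1*3^1*5^1*83^1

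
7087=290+6797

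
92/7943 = 92/7943 = 0.01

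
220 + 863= 1083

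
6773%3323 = 127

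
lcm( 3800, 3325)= 26600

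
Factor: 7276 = 2^2 * 17^1*107^1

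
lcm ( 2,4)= 4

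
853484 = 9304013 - 8450529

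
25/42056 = 25/42056 = 0.00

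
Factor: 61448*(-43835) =-2693573080 = - 2^3 * 5^1 * 11^1 * 797^1 * 7681^1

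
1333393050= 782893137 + 550499913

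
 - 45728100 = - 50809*900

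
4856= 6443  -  1587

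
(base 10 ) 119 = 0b1110111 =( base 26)4F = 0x77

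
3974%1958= 58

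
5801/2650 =2+ 501/2650 = 2.19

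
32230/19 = 32230/19 = 1696.32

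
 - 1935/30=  - 129/2=- 64.50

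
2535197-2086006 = 449191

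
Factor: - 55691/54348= - 2^( - 2 )*3^( - 1 )*7^( - 1 ) * 647^( - 1 )*55691^1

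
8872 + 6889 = 15761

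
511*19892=10164812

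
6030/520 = 11  +  31/52 = 11.60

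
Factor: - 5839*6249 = -36487911=-  3^1*2083^1*5839^1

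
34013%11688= 10637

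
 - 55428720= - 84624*655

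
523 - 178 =345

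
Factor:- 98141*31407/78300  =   - 35428901/900 = - 2^( - 2)*3^( - 2)*5^( - 2 )*17^1 * 19^2*23^1*251^1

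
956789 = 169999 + 786790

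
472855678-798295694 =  - 325440016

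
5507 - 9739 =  - 4232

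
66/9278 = 33/4639= 0.01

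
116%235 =116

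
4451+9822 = 14273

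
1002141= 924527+77614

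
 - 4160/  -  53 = 4160/53 = 78.49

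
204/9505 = 204/9505 = 0.02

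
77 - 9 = 68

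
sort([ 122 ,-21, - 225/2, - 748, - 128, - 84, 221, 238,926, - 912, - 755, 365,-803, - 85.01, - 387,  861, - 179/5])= [ - 912,-803 , - 755 ,- 748, - 387,  -  128, - 225/2,-85.01, - 84,-179/5, - 21, 122, 221, 238, 365, 861, 926 ] 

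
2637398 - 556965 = 2080433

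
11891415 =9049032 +2842383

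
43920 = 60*732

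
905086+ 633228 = 1538314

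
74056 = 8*9257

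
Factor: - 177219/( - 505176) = 2^ (- 3 )*3^1*29^1*31^(-1 )=87/248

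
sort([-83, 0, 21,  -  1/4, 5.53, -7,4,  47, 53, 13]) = [-83,- 7,-1/4, 0, 4, 5.53, 13,21, 47 , 53]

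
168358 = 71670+96688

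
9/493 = 9/493 = 0.02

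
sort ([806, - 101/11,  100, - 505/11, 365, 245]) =[ - 505/11,- 101/11,100, 245 , 365,806]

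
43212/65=3324/5 = 664.80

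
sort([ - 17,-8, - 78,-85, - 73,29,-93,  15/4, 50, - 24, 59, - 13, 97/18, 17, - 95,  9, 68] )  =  [  -  95, - 93, - 85, - 78 , - 73, - 24, - 17,-13, - 8,15/4,  97/18, 9, 17,29 , 50 , 59 , 68] 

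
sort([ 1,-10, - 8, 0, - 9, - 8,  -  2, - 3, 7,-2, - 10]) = [-10, - 10,-9 , - 8,-8,-3,-2, - 2,  0,1,7]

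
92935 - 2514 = 90421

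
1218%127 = 75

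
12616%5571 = 1474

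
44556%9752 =5548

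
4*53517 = 214068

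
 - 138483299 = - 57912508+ - 80570791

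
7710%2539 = 93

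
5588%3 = 2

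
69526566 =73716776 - 4190210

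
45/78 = 15/26 = 0.58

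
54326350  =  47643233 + 6683117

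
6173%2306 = 1561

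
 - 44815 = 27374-72189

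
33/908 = 33/908 =0.04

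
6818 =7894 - 1076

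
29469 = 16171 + 13298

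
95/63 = 95/63 = 1.51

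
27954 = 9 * 3106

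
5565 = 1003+4562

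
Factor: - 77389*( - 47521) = 13^1*5953^1 * 47521^1 = 3677602669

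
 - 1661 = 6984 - 8645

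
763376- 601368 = 162008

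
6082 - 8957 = - 2875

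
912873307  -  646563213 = 266310094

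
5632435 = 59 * 95465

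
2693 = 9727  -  7034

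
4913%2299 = 315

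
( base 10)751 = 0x2EF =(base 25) 151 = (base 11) 623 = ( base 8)1357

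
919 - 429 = 490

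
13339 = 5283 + 8056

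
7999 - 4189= 3810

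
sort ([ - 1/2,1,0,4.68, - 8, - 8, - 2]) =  [ - 8, - 8, - 2, - 1/2,0,1,4.68]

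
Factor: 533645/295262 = 2^( - 1)*5^1*7^1*11^(- 1) *79^1 *193^1 * 13421^( - 1)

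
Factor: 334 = 2^1*167^1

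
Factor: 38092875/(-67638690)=- 2^( - 1 )*3^( - 1 ) * 5^2* 7^ ( - 1)*101^(  -  1)*1063^( - 1) * 101581^1=- 2539525/4509246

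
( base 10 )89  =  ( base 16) 59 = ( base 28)35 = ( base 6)225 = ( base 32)2p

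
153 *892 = 136476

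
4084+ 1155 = 5239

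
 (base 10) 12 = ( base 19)c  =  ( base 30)c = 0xC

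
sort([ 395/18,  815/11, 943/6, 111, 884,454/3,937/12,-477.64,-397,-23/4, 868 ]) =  [ - 477.64, - 397, - 23/4,395/18 , 815/11,937/12,111,454/3,943/6,868,884]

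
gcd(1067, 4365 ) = 97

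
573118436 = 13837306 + 559281130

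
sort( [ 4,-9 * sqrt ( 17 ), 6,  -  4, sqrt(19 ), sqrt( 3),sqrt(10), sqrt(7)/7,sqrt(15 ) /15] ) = [ - 9 * sqrt (17), - 4 , sqrt ( 15)/15, sqrt(7) /7, sqrt(3) , sqrt( 10), 4, sqrt(19 ),6] 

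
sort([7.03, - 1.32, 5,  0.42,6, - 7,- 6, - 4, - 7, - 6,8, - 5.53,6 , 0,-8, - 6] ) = [ - 8 , - 7 , - 7, - 6, - 6, -6, -5.53, - 4, - 1.32, 0, 0.42, 5  ,  6, 6, 7.03, 8 ]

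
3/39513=1/13171   =  0.00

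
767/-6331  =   - 1 + 428/487=- 0.12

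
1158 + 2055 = 3213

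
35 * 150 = 5250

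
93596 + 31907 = 125503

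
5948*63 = 374724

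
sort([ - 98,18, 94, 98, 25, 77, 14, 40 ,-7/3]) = [ - 98 ,-7/3, 14,18, 25,40, 77, 94 , 98]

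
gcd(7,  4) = 1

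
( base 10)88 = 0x58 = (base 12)74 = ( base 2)1011000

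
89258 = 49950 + 39308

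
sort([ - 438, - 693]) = [ - 693,-438]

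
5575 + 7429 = 13004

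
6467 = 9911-3444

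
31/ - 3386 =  - 1 + 3355/3386=- 0.01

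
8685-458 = 8227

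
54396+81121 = 135517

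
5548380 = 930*5966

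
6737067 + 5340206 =12077273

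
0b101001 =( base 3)1112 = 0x29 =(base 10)41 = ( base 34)17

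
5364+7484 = 12848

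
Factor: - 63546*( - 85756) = 5449450776 = 2^3*3^1* 7^1*11^1*  17^1*89^1*1949^1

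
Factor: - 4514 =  - 2^1 * 37^1*61^1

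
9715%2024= 1619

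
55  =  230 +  - 175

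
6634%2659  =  1316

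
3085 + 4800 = 7885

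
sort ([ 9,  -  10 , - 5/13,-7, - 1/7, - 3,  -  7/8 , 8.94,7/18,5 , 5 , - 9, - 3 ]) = [ - 10 , - 9, - 7,-3, - 3, - 7/8 , - 5/13, - 1/7, 7/18, 5,5, 8.94,9 ]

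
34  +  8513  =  8547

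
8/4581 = 8/4581 = 0.00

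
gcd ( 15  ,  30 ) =15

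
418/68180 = 209/34090 = 0.01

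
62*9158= 567796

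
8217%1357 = 75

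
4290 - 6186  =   - 1896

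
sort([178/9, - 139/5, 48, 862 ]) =[ - 139/5,178/9, 48, 862]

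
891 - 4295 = - 3404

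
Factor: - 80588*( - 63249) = 2^2 *3^1* 29^1*727^1*20147^1= 5097110412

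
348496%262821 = 85675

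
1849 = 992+857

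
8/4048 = 1/506   =  0.00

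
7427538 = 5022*1479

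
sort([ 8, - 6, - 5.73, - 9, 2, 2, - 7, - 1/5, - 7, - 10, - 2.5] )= [- 10, - 9, - 7,-7, - 6, - 5.73, - 2.5, - 1/5 , 2, 2,8 ] 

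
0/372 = 0 = 0.00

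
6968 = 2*3484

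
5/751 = 5/751 = 0.01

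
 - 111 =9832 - 9943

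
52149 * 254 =13245846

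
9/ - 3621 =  - 3/1207 = - 0.00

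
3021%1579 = 1442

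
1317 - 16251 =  - 14934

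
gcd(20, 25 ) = 5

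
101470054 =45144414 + 56325640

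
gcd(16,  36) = 4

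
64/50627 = 64/50627 = 0.00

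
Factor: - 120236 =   -  2^2*30059^1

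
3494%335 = 144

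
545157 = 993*549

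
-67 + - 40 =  - 107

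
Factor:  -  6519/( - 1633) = 3^1*23^( -1) *41^1*53^1*71^( - 1)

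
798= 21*38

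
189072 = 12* 15756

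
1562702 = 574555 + 988147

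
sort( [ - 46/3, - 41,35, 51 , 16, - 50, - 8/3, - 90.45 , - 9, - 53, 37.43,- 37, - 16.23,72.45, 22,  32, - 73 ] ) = [ - 90.45,-73, - 53 , - 50,- 41, - 37, - 16.23,  -  46/3, - 9, - 8/3, 16, 22, 32,35, 37.43,  51, 72.45 ] 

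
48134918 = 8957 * 5374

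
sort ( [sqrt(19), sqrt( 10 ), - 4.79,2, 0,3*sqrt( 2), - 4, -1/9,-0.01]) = [ - 4.79, - 4,-1/9, - 0.01, 0,2, sqrt( 10 ) , 3*sqrt(2 ),sqrt (19) ]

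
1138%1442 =1138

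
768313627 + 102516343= 870829970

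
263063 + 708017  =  971080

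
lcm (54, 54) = 54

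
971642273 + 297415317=1269057590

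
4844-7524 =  - 2680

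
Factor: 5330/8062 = 2665/4031= 5^1 * 13^1 * 29^( - 1 ) *41^1 * 139^( - 1)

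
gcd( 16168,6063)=2021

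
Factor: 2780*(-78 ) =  - 216840=-2^3*3^1*5^1*13^1*139^1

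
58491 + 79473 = 137964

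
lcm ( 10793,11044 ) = 474892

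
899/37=899/37 = 24.30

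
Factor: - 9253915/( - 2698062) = 2^( - 1)*3^ ( - 1 )*5^1*11^1*168253^1 * 449677^ ( - 1 ) 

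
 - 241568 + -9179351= - 9420919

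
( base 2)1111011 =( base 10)123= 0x7b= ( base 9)146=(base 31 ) 3u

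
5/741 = 5/741 = 0.01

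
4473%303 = 231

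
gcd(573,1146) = 573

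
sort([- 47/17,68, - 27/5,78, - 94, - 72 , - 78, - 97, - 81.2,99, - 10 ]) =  [  -  97, - 94, - 81.2, - 78 , - 72, - 10, - 27/5, - 47/17,68,78,99 ]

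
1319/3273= 1319/3273 =0.40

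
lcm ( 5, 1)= 5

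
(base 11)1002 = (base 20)36D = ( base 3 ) 1211101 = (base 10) 1333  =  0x535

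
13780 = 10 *1378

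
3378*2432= 8215296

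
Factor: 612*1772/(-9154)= - 2^3*3^2*17^1*23^(-1)*199^(-1)*443^1 = -542232/4577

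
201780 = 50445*4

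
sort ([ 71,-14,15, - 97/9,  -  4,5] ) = [ - 14, - 97/9, - 4,5, 15, 71] 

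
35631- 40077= -4446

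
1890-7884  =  - 5994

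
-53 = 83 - 136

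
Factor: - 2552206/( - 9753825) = 2^1*3^(-1)*5^( - 2)*130051^( - 1 )*1276103^1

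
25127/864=29+71/864 = 29.08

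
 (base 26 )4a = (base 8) 162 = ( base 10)114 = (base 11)a4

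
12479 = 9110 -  - 3369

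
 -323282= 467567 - 790849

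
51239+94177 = 145416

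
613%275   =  63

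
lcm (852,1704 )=1704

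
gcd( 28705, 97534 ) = 1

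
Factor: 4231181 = 17^1 * 248893^1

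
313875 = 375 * 837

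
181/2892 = 181/2892=0.06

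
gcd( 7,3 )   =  1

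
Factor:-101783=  - 11^1 * 19^1 * 487^1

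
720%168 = 48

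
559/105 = 559/105= 5.32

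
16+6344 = 6360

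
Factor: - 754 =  - 2^1*13^1*29^1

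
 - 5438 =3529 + - 8967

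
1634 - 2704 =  - 1070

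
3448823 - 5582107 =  - 2133284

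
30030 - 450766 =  -420736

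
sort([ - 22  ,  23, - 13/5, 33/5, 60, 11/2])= [- 22 , - 13/5, 11/2, 33/5,  23 , 60] 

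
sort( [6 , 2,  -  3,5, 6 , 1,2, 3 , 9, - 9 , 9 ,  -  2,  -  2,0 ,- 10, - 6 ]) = [ - 10,  -  9,  -  6, - 3, - 2,-2, 0, 1, 2,2, 3,5, 6, 6 , 9 , 9]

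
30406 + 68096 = 98502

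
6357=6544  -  187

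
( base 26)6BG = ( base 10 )4358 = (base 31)4gi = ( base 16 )1106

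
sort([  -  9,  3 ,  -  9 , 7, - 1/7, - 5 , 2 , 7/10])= [ - 9,  -  9, - 5, - 1/7, 7/10,2,3, 7]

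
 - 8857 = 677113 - 685970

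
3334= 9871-6537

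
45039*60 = 2702340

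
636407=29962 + 606445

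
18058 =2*9029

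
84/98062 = 42/49031 =0.00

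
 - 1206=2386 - 3592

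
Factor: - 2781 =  -3^3* 103^1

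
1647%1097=550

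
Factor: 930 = 2^1*3^1*5^1*31^1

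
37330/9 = 4147 +7/9 = 4147.78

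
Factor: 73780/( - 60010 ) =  - 2^1*7^1*31^1*353^( - 1 ) = - 434/353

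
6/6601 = 6/6601 = 0.00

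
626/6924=313/3462=0.09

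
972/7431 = 324/2477= 0.13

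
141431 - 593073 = -451642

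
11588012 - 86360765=-74772753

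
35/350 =1/10 = 0.10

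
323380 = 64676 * 5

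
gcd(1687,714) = 7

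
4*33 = 132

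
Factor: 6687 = 3^2*743^1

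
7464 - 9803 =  - 2339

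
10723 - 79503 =-68780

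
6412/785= 6412/785 = 8.17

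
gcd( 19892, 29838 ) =9946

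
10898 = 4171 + 6727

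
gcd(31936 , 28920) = 8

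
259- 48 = 211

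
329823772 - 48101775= 281721997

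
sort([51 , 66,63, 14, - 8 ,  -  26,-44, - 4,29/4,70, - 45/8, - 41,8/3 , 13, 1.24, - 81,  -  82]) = [-82, - 81, - 44,  -  41, - 26,-8, -45/8, - 4, 1.24, 8/3 , 29/4, 13, 14 , 51, 63, 66, 70 ]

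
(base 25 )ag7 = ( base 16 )1A01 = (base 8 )15001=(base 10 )6657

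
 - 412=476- 888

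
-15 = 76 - 91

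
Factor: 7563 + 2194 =9757 = 11^1*887^1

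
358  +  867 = 1225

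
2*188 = 376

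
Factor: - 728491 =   -  67^1*83^1*131^1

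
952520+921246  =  1873766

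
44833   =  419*107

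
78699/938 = 78699/938 = 83.90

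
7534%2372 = 418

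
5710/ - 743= - 8 + 234/743=   - 7.69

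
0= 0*283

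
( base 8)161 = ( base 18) 65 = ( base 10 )113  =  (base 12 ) 95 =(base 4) 1301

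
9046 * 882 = 7978572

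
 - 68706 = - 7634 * 9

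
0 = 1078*0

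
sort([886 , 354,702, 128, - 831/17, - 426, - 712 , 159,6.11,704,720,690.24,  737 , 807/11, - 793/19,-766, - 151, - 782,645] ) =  [ - 782,- 766, - 712, - 426, - 151, - 831/17, - 793/19,  6.11,807/11, 128,159,354,  645,690.24,702,704,720, 737 , 886] 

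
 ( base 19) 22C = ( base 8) 1404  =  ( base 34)MO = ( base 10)772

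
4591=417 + 4174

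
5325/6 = 887+1/2 = 887.50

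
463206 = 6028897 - 5565691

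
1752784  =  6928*253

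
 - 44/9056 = - 11/2264 = -0.00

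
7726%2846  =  2034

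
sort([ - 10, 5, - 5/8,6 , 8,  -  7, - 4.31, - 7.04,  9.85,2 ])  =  [ - 10, - 7.04, - 7, - 4.31,-5/8,  2,  5, 6,8, 9.85 ]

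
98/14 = 7 = 7.00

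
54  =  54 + 0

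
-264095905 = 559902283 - 823998188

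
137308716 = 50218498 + 87090218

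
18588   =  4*4647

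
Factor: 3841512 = 2^3*3^1*67^1*2389^1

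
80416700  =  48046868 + 32369832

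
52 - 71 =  - 19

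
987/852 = 1+ 45/284 = 1.16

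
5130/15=342 = 342.00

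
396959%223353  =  173606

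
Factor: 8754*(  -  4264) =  - 2^4*3^1 *13^1*41^1*1459^1 = - 37327056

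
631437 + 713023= 1344460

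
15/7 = 2 + 1/7= 2.14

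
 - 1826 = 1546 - 3372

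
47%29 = 18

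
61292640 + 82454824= 143747464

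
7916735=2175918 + 5740817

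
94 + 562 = 656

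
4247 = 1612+2635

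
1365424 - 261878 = 1103546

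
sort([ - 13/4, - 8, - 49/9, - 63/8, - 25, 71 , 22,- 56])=[ - 56, - 25, -8,- 63/8,  -  49/9 , - 13/4, 22,  71]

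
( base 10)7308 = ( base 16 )1c8c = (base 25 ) BH8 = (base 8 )16214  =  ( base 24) cgc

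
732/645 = 1 + 29/215 =1.13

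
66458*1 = 66458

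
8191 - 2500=5691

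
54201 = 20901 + 33300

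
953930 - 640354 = 313576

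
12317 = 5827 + 6490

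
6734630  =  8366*805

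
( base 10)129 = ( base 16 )81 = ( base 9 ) 153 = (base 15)89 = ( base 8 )201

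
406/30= 13 + 8/15 = 13.53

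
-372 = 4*( - 93 )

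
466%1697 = 466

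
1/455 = 1/455 =0.00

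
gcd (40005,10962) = 63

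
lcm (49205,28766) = 1869790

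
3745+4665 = 8410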